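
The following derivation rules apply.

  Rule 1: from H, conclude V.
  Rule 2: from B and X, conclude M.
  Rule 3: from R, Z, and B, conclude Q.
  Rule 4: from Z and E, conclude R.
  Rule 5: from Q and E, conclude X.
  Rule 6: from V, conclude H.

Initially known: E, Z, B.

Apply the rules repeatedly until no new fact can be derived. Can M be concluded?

Yes

Z and E hold, so R follows (Rule 4).
From R, Z, and B, Rule 3 gives Q.
Q and E hold, so X follows (Rule 5).
From B and X, Rule 2 gives M.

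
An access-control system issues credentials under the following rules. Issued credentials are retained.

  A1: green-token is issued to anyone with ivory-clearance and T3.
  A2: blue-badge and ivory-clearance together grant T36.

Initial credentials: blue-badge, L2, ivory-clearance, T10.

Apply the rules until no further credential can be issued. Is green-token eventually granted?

green-token would need ivory-clearance and T3 (A1), but T3 is never granted.

No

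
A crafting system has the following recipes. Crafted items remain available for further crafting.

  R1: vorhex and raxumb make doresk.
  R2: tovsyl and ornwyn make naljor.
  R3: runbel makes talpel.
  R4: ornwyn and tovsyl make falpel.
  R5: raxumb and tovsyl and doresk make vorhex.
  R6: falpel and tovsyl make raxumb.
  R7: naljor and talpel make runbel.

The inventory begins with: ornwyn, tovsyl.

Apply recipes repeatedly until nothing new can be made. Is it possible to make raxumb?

Using R4, ornwyn and tovsyl make falpel.
falpel and tovsyl → raxumb (R6).

Yes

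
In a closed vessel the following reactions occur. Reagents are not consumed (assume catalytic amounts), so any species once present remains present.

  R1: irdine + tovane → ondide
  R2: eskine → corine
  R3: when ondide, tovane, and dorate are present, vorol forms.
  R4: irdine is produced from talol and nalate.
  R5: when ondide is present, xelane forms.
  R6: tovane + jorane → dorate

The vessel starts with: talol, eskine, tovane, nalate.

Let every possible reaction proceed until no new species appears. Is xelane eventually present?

Yes

talol and nalate present → irdine forms (R4).
irdine and tovane present → ondide forms (R1).
ondide present → xelane forms (R5).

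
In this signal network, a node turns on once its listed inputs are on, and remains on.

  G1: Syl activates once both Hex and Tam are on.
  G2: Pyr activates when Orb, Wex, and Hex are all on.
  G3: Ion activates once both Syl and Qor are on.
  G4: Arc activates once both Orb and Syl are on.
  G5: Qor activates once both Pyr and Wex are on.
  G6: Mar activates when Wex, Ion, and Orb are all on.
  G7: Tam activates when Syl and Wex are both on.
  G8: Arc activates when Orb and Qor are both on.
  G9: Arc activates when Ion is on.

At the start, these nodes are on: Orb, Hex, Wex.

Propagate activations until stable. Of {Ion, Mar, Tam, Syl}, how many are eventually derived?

0

Ion would need Syl and Qor (G3), but Syl never turns on.
Mar would need Wex, Ion, and Orb (G6), but Ion never turns on.
Tam would need Syl and Wex (G7), but Syl never turns on.
Syl would need Hex and Tam (G1), but Tam never turns on.
None of the 4 are reached.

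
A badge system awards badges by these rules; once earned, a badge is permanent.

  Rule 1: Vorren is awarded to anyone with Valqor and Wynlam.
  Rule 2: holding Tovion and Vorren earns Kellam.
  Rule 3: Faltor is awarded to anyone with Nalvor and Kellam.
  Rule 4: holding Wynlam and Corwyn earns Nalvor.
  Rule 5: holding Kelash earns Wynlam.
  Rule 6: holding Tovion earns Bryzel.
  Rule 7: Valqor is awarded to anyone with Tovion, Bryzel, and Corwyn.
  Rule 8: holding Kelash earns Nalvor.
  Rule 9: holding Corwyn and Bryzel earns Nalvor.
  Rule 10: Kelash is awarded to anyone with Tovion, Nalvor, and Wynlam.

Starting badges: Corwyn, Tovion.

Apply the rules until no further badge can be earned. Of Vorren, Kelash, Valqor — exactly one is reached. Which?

With Tovion, Bryzel is earned (Rule 6).
With Tovion, Bryzel, and Corwyn, Valqor is earned (Rule 7).
Kelash would need Tovion, Nalvor, and Wynlam (Rule 10), but Wynlam is never earned. Vorren would need Valqor and Wynlam (Rule 1), but Wynlam is never earned.

Valqor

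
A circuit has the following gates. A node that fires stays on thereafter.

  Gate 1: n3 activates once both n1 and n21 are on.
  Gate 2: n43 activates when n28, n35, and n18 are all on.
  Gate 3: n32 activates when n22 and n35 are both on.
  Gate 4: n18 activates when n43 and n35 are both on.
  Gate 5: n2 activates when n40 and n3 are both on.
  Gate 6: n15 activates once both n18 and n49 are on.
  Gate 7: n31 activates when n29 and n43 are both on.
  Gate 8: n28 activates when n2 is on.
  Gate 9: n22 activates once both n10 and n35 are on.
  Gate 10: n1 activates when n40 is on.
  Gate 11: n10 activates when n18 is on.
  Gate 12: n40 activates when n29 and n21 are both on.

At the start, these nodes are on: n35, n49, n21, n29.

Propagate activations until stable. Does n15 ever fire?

No

n15 would need n18 and n49 (Gate 6), but n18 never turns on.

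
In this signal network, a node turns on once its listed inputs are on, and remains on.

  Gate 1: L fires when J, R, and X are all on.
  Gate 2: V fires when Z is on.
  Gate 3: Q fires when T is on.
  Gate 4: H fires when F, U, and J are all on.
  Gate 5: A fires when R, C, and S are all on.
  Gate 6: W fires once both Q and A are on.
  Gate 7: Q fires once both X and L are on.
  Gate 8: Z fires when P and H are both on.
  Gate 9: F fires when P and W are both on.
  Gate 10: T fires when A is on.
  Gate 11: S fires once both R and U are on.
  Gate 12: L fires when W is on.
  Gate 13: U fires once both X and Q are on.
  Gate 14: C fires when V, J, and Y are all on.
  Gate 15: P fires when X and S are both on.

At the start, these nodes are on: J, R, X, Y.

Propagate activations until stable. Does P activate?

Gate 1: J, R, and X on → L on.
X and L are on, so Q fires (Gate 7).
Gate 13: X and Q on → U on.
R and U are on, so S fires (Gate 11).
Gate 15: X and S on → P on.

Yes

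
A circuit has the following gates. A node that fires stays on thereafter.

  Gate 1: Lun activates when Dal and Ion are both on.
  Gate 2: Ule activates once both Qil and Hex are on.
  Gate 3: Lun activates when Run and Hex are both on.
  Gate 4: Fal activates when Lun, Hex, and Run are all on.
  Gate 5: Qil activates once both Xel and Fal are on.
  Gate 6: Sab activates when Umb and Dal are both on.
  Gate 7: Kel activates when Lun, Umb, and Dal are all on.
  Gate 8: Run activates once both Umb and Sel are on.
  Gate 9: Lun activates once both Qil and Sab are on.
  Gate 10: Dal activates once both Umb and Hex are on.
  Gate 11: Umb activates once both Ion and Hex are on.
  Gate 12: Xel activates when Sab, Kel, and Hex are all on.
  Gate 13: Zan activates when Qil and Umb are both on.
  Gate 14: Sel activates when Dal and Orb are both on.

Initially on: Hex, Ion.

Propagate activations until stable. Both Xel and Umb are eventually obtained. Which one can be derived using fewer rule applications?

Umb: Gate 11: Ion and Hex on → Umb on. [1 rule application]
Xel: Ion and Hex are on, so Umb activates (Gate 11). Umb and Hex are on, so Dal activates (Gate 10). Gate 1: Dal and Ion on → Lun on. Gate 6: Umb and Dal on → Sab on. Gate 7: Lun, Umb, and Dal on → Kel on. Sab, Kel, and Hex are on, so Xel activates (Gate 12). [6 rule applications]
Umb needs fewer.

Umb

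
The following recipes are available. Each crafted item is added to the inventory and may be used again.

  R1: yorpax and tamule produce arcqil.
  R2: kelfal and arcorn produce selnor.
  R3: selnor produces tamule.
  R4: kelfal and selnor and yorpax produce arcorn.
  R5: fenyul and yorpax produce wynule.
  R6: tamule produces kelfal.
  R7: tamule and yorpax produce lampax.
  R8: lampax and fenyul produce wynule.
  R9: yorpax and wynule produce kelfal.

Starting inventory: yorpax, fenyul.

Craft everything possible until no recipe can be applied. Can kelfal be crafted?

Using R5, fenyul and yorpax make wynule.
Using R9, yorpax and wynule make kelfal.

Yes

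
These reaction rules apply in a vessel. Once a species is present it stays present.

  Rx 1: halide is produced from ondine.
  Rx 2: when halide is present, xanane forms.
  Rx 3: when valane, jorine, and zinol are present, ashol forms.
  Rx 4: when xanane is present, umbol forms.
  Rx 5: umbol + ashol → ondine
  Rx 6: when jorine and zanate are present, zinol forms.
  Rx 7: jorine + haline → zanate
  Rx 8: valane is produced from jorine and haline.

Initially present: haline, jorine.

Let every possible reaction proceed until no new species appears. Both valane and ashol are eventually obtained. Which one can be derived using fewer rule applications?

valane

valane: jorine and haline present → valane forms (Rx 8). [1 rule application]
ashol: jorine and haline present → zanate forms (Rx 7). jorine and haline present → valane forms (Rx 8). jorine and zanate present → zinol forms (Rx 6). valane, jorine, and zinol present → ashol forms (Rx 3). [4 rule applications]
valane needs fewer.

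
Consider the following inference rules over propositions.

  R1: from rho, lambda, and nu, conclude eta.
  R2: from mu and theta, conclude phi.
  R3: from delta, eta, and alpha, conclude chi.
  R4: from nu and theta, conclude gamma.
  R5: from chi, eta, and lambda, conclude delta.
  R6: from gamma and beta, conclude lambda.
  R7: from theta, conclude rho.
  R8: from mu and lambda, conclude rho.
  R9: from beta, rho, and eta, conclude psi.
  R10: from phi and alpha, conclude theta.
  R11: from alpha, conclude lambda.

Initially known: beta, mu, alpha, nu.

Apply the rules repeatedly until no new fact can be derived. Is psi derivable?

Yes

alpha holds, so lambda follows (R11).
From mu and lambda, R8 gives rho.
rho, lambda, and nu hold, so eta follows (R1).
From beta, rho, and eta, R9 gives psi.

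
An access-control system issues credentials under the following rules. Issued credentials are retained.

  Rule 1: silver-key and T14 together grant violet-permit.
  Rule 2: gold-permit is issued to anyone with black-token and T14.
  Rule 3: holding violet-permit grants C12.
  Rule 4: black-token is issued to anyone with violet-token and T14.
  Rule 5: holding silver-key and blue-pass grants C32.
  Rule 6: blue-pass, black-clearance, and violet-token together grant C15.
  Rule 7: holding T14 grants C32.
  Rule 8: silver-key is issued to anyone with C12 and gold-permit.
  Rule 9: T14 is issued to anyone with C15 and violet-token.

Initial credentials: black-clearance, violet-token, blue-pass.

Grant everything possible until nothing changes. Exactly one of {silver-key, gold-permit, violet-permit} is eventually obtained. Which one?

Holding blue-pass, black-clearance, and violet-token grants C15 (Rule 6).
Holding C15 and violet-token grants T14 (Rule 9).
Holding violet-token and T14 grants black-token (Rule 4).
Holding black-token and T14 grants gold-permit (Rule 2).
violet-permit would need silver-key and T14 (Rule 1), but silver-key is never granted. silver-key would need C12 and gold-permit (Rule 8), but C12 is never granted.

gold-permit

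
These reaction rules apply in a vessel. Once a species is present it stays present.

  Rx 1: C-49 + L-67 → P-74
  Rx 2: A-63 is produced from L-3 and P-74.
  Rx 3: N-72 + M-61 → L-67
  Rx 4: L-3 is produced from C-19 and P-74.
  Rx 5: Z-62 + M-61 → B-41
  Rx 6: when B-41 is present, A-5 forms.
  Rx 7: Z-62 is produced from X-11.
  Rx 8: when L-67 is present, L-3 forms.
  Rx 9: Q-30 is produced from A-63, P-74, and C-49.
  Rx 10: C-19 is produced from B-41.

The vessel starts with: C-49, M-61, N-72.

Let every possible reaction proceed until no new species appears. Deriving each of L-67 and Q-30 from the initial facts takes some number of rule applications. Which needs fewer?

L-67

L-67: N-72 and M-61 present → L-67 forms (Rx 3). [1 rule application]
Q-30: N-72 and M-61 present → L-67 forms (Rx 3). L-67 present → L-3 forms (Rx 8). C-49 and L-67 present → P-74 forms (Rx 1). L-3 and P-74 present → A-63 forms (Rx 2). A-63, P-74, and C-49 present → Q-30 forms (Rx 9). [5 rule applications]
L-67 needs fewer.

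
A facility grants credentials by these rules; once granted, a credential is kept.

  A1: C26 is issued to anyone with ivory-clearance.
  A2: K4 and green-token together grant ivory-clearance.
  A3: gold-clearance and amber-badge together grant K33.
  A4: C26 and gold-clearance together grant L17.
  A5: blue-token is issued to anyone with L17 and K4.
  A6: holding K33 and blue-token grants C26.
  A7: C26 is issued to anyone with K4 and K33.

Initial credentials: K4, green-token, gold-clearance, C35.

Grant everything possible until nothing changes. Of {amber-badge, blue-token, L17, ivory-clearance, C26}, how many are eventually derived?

Holding K4 and green-token grants ivory-clearance (A2).
Holding ivory-clearance grants C26 (A1).
Holding C26 and gold-clearance grants L17 (A4).
Holding L17 and K4 grants blue-token (A5).
No rule produces amber-badge, and it is not given.
blue-token: reached.
L17: reached.
ivory-clearance: reached.
C26: reached.
Reached: blue-token, L17, ivory-clearance, and C26 — 4 of the 5.

4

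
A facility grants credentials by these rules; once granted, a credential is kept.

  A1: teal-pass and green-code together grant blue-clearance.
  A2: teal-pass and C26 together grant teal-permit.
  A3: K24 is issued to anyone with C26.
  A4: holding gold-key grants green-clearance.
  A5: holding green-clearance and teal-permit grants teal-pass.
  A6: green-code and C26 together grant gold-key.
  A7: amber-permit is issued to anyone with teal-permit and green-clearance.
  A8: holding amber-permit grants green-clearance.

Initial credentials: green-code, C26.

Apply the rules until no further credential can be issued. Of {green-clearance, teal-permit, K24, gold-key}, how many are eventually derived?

3

Holding C26 grants K24 (A3).
Holding green-code and C26 grants gold-key (A6).
Holding gold-key grants green-clearance (A4).
green-clearance: reached.
teal-permit would need teal-pass and C26 (A2), but teal-pass is never granted.
K24: reached.
gold-key: reached.
Reached: green-clearance, K24, and gold-key — 3 of the 4.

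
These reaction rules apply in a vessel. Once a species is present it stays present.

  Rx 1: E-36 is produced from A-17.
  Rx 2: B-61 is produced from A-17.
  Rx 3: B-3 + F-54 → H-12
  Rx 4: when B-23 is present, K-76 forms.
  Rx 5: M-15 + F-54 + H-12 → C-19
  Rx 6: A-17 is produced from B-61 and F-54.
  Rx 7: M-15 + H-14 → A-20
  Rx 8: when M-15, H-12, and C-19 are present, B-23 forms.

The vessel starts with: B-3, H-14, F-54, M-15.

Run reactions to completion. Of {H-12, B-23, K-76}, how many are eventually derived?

3

B-3 and F-54 present → H-12 forms (Rx 3).
M-15, F-54, and H-12 present → C-19 forms (Rx 5).
M-15, H-12, and C-19 present → B-23 forms (Rx 8).
B-23 present → K-76 forms (Rx 4).
H-12: reached.
B-23: reached.
K-76: reached.
All 3 are reached.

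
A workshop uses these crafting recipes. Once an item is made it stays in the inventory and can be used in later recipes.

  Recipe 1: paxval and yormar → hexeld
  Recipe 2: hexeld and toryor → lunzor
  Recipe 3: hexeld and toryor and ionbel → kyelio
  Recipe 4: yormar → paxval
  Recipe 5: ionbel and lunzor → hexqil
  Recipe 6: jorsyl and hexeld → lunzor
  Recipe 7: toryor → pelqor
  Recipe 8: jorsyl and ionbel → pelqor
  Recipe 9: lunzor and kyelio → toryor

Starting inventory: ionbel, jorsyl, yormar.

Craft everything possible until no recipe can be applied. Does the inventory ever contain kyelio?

kyelio would need hexeld, toryor, and ionbel (Recipe 3), but toryor is never obtained.

No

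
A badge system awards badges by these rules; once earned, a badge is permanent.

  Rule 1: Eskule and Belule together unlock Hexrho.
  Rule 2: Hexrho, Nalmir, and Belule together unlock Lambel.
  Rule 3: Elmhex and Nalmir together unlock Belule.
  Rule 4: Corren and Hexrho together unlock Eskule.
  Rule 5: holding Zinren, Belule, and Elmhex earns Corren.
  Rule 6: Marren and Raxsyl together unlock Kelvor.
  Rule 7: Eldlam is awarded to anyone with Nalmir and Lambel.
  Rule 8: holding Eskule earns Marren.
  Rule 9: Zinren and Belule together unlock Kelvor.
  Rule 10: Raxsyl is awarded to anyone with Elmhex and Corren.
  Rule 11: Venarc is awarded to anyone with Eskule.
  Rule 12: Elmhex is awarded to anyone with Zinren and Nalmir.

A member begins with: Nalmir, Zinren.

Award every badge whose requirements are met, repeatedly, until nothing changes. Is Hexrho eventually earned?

Hexrho would need Eskule and Belule (Rule 1), but Eskule is never earned.

No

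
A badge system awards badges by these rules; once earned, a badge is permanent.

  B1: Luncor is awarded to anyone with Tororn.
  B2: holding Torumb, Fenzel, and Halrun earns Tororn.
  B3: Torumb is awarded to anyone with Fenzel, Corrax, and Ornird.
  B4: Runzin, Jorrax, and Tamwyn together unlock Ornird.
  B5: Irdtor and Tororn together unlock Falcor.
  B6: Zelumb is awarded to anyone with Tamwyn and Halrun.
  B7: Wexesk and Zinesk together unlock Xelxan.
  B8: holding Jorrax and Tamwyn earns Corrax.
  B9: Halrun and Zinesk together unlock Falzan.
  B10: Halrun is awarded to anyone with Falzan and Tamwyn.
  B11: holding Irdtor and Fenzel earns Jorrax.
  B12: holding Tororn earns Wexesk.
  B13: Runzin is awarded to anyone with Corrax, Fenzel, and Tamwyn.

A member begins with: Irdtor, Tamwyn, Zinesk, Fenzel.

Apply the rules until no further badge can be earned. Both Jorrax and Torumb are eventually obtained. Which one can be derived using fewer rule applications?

Jorrax: With Irdtor and Fenzel, Jorrax is earned (B11). [1 rule application]
Torumb: With Irdtor and Fenzel, Jorrax is earned (B11). With Jorrax and Tamwyn, Corrax is earned (B8). With Corrax, Fenzel, and Tamwyn, Runzin is earned (B13). With Runzin, Jorrax, and Tamwyn, Ornird is earned (B4). With Fenzel, Corrax, and Ornird, Torumb is earned (B3). [5 rule applications]
Jorrax needs fewer.

Jorrax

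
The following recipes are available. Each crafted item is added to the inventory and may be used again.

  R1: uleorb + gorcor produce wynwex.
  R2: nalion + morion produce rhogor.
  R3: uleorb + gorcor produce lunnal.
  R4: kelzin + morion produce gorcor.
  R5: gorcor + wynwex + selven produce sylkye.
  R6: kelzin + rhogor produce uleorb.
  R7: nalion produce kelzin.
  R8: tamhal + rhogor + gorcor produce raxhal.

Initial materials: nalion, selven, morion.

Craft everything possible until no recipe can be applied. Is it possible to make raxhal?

raxhal would need tamhal, rhogor, and gorcor (R8), but tamhal is never obtained.

No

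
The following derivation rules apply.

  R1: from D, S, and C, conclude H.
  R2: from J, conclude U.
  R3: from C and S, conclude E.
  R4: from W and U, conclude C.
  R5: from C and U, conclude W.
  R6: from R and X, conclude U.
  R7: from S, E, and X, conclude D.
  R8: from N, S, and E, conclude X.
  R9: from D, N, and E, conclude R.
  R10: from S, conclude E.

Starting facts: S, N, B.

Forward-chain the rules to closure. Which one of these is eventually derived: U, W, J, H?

S holds, so E follows (R10).
N, S, and E hold, so X follows (R8).
From S, E, and X, R7 gives D.
D, N, and E hold, so R follows (R9).
R and X hold, so U follows (R6).
No rule produces J, and it is not given. W would need C and U (R5), but C is never established. H would need D, S, and C (R1), but C is never established.

U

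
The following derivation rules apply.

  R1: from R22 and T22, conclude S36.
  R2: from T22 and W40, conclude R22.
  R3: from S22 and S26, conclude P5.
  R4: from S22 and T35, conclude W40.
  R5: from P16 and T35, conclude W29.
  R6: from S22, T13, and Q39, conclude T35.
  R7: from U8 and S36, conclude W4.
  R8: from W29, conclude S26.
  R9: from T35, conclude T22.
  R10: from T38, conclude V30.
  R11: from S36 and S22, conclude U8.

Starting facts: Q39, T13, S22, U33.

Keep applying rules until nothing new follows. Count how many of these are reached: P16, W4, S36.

2

S22, T13, and Q39 hold, so T35 follows (R6).
From S22 and T35, R4 gives W40.
T35 holds, so T22 follows (R9).
T22 and W40 hold, so R22 follows (R2).
R22 and T22 hold, so S36 follows (R1).
S36 and S22 hold, so U8 follows (R11).
U8 and S36 hold, so W4 follows (R7).
No rule produces P16, and it is not given.
W4: reached.
S36: reached.
Reached: W4 and S36 — 2 of the 3.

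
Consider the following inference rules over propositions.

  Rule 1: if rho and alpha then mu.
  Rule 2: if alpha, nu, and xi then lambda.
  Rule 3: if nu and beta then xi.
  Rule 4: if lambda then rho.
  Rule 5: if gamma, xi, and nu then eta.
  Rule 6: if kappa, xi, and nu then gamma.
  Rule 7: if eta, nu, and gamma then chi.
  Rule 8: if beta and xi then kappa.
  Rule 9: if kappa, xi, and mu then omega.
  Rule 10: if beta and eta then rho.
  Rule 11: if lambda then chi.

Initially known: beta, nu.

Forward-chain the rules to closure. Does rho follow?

nu and beta hold, so xi follows (Rule 3).
From beta and xi, Rule 8 gives kappa.
From kappa, xi, and nu, Rule 6 gives gamma.
gamma, xi, and nu hold, so eta follows (Rule 5).
beta and eta hold, so rho follows (Rule 10).

Yes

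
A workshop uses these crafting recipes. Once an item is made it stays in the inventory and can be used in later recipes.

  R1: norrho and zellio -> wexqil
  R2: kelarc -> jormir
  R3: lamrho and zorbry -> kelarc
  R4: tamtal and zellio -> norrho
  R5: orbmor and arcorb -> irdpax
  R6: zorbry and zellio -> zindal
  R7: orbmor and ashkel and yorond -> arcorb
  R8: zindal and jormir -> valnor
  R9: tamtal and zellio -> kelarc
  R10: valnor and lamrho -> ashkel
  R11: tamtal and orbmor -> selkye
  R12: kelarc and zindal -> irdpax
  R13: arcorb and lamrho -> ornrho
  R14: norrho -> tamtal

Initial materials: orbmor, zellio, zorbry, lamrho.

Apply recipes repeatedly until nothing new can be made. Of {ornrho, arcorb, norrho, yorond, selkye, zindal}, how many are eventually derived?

zorbry and zellio -> zindal (R6).
ornrho would need arcorb and lamrho (R13), but arcorb is never obtained.
arcorb would need orbmor, ashkel, and yorond (R7), but yorond is never obtained.
norrho would need tamtal and zellio (R4), but tamtal is never obtained.
No rule produces yorond, and it is not given.
selkye would need tamtal and orbmor (R11), but tamtal is never obtained.
zindal: reached.
Reached: zindal — 1 of the 6.

1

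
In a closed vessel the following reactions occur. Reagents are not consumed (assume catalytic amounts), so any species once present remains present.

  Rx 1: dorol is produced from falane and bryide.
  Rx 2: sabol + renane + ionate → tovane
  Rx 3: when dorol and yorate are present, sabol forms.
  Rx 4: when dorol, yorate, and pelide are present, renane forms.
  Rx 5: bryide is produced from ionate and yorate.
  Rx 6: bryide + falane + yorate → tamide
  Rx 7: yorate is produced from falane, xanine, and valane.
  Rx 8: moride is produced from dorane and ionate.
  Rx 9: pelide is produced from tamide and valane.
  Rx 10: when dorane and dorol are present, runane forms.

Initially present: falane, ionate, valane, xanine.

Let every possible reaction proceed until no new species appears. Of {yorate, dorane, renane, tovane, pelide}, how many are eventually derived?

falane, xanine, and valane present → yorate forms (Rx 7).
ionate and yorate present → bryide forms (Rx 5).
falane and bryide present → dorol forms (Rx 1).
bryide, falane, and yorate present → tamide forms (Rx 6).
tamide and valane present → pelide forms (Rx 9).
dorol and yorate present → sabol forms (Rx 3).
dorol, yorate, and pelide present → renane forms (Rx 4).
sabol, renane, and ionate present → tovane forms (Rx 2).
yorate: reached.
No rule produces dorane, and it is not given.
renane: reached.
tovane: reached.
pelide: reached.
Reached: yorate, renane, tovane, and pelide — 4 of the 5.

4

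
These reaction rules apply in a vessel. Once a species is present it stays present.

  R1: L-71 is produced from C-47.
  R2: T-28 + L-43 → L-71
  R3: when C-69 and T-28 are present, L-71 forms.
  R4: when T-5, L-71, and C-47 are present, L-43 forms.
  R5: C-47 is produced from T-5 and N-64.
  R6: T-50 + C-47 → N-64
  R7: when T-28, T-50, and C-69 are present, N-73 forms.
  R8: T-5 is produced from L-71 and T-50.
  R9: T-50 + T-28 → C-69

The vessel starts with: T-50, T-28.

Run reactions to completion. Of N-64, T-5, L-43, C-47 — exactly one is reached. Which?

T-5

T-50 and T-28 present → C-69 forms (R9).
C-69 and T-28 present → L-71 forms (R3).
L-71 and T-50 present → T-5 forms (R8).
N-64 would need T-50 and C-47 (R6), but C-47 never forms. C-47 would need T-5 and N-64 (R5), but N-64 never forms. L-43 would need T-5, L-71, and C-47 (R4), but C-47 never forms.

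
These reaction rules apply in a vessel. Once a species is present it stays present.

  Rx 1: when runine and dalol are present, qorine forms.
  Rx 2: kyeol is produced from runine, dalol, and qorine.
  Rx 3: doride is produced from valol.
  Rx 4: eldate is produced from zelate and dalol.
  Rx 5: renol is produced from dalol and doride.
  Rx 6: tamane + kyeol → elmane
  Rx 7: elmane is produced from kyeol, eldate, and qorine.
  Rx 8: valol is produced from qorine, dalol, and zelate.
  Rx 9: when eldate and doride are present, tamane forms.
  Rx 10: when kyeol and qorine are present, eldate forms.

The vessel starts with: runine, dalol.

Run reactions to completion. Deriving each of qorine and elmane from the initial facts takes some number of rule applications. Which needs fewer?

qorine

qorine: runine and dalol present → qorine forms (Rx 1). [1 rule application]
elmane: runine and dalol present → qorine forms (Rx 1). runine, dalol, and qorine present → kyeol forms (Rx 2). kyeol and qorine present → eldate forms (Rx 10). kyeol, eldate, and qorine present → elmane forms (Rx 7). [4 rule applications]
qorine needs fewer.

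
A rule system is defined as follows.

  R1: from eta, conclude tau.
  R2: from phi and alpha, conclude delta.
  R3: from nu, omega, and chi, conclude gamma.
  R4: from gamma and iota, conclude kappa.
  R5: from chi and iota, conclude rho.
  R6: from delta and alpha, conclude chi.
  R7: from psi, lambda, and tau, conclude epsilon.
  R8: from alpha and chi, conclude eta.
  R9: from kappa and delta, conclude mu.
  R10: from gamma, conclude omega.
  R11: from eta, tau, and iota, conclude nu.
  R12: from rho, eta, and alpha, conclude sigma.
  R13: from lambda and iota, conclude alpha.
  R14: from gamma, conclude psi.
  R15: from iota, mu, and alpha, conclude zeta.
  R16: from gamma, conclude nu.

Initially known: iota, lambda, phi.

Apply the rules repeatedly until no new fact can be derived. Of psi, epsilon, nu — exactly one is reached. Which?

nu

lambda and iota hold, so alpha follows (R13).
phi and alpha hold, so delta follows (R2).
From delta and alpha, R6 gives chi.
alpha and chi hold, so eta follows (R8).
eta holds, so tau follows (R1).
eta, tau, and iota hold, so nu follows (R11).
epsilon would need psi, lambda, and tau (R7), but psi is never established. psi would need gamma (R14), but gamma is never established.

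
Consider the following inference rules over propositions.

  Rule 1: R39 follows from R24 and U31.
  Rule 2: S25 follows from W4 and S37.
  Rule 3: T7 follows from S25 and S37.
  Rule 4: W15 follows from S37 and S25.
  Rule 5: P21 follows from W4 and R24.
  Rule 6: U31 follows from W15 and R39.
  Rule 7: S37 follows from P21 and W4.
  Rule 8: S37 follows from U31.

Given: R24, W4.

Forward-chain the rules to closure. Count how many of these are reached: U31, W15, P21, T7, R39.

From W4 and R24, Rule 5 gives P21.
P21 and W4 hold, so S37 follows (Rule 7).
W4 and S37 hold, so S25 follows (Rule 2).
S25 and S37 hold, so T7 follows (Rule 3).
S37 and S25 hold, so W15 follows (Rule 4).
U31 would need W15 and R39 (Rule 6), but R39 is never established.
W15: reached.
P21: reached.
T7: reached.
R39 would need R24 and U31 (Rule 1), but U31 is never established.
Reached: W15, P21, and T7 — 3 of the 5.

3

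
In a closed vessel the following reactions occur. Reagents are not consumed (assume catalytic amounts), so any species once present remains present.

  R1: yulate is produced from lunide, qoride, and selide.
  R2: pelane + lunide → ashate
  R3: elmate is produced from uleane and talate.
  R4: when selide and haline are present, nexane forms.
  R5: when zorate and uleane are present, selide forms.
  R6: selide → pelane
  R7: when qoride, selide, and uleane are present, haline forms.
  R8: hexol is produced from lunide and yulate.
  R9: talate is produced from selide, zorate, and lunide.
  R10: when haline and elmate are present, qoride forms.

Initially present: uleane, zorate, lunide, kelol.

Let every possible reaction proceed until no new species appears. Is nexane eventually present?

No

nexane would need selide and haline (R4), but haline never forms.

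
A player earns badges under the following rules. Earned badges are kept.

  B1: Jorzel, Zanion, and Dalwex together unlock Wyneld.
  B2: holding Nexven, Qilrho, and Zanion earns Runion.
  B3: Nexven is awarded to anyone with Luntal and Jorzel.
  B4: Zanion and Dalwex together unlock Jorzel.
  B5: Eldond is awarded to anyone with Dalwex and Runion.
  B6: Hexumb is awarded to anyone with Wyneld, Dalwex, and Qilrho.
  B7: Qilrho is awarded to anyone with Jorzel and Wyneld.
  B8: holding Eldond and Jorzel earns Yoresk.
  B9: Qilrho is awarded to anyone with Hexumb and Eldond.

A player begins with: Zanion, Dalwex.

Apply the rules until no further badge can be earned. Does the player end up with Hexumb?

Yes

With Zanion and Dalwex, Jorzel is earned (B4).
With Jorzel, Zanion, and Dalwex, Wyneld is earned (B1).
With Jorzel and Wyneld, Qilrho is earned (B7).
With Wyneld, Dalwex, and Qilrho, Hexumb is earned (B6).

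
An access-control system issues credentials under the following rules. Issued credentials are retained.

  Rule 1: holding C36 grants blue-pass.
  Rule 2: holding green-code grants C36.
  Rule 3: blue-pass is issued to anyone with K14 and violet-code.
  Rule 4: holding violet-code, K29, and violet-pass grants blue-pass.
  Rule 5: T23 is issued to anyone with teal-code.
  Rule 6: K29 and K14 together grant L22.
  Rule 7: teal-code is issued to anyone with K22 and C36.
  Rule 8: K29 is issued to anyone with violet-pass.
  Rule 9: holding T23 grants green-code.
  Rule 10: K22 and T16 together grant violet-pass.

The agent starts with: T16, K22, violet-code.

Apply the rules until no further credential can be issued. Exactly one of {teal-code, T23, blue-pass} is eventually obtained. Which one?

Holding K22 and T16 grants violet-pass (Rule 10).
Holding violet-pass grants K29 (Rule 8).
Holding violet-code, K29, and violet-pass grants blue-pass (Rule 4).
teal-code would need K22 and C36 (Rule 7), but C36 is never granted. T23 would need teal-code (Rule 5), but teal-code is never granted.

blue-pass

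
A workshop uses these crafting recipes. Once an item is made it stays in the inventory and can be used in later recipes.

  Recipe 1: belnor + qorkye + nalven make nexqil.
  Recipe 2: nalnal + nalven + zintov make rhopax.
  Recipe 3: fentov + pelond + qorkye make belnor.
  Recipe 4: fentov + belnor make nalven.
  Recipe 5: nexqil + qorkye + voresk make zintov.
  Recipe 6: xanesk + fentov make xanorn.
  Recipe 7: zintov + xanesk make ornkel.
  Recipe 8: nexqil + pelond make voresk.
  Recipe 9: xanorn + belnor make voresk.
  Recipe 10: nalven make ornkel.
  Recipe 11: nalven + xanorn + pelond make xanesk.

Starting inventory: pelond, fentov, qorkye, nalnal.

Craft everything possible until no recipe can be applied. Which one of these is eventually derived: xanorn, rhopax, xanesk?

rhopax

Using Recipe 3, fentov, pelond, and qorkye make belnor.
fentov + belnor → nalven (Recipe 4).
belnor + qorkye + nalven → nexqil (Recipe 1).
nexqil + pelond → voresk (Recipe 8).
Using Recipe 5, nexqil, qorkye, and voresk make zintov.
Using Recipe 2, nalnal, nalven, and zintov make rhopax.
xanorn would need xanesk and fentov (Recipe 6), but xanesk is never obtained. xanesk would need nalven, xanorn, and pelond (Recipe 11), but xanorn is never obtained.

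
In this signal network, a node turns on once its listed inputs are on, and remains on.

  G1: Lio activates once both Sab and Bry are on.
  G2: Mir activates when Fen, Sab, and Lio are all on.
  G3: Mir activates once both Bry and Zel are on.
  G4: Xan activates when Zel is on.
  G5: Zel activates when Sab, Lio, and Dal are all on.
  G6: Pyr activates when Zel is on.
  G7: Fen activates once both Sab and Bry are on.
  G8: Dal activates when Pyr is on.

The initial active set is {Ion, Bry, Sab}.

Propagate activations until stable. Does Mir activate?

G7: Sab and Bry on → Fen on.
Sab and Bry are on, so Lio activates (G1).
Fen, Sab, and Lio are on, so Mir activates (G2).

Yes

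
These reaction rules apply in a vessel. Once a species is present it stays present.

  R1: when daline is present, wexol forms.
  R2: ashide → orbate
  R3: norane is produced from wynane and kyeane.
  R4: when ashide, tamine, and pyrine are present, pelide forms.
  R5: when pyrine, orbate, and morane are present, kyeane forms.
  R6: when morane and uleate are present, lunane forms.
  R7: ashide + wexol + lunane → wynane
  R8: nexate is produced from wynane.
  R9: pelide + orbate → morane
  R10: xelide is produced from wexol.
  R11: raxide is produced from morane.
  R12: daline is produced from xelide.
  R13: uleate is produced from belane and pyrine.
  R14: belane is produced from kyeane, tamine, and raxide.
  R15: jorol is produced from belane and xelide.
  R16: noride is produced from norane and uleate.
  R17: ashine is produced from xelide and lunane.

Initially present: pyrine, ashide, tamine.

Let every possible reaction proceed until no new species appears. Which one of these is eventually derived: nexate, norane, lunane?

ashide present → orbate forms (R2).
ashide, tamine, and pyrine present → pelide forms (R4).
pelide and orbate present → morane forms (R9).
morane present → raxide forms (R11).
pyrine, orbate, and morane present → kyeane forms (R5).
kyeane, tamine, and raxide present → belane forms (R14).
belane and pyrine present → uleate forms (R13).
morane and uleate present → lunane forms (R6).
norane would need wynane and kyeane (R3), but wynane never forms. nexate would need wynane (R8), but wynane never forms.

lunane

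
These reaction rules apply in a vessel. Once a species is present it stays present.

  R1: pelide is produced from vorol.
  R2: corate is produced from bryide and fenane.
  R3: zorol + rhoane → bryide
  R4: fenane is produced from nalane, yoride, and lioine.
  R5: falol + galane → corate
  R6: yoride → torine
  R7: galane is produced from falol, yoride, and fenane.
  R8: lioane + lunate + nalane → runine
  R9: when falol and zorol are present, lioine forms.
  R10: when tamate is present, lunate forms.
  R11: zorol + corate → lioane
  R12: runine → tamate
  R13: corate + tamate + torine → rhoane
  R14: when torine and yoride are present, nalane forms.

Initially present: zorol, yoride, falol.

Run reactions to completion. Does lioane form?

falol and zorol present → lioine forms (R9).
yoride present → torine forms (R6).
torine and yoride present → nalane forms (R14).
nalane, yoride, and lioine present → fenane forms (R4).
falol, yoride, and fenane present → galane forms (R7).
falol and galane present → corate forms (R5).
zorol and corate present → lioane forms (R11).

Yes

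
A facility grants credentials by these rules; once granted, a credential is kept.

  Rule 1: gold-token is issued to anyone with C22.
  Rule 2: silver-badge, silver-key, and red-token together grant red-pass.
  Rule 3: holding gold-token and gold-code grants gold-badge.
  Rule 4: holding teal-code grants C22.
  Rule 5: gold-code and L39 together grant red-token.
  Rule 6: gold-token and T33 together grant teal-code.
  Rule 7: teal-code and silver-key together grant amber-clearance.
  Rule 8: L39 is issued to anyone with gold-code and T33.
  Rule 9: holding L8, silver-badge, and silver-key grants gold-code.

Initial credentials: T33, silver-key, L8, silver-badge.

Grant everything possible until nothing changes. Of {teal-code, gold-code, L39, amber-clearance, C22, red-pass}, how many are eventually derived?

3

Holding L8, silver-badge, and silver-key grants gold-code (Rule 9).
Holding gold-code and T33 grants L39 (Rule 8).
Holding gold-code and L39 grants red-token (Rule 5).
Holding silver-badge, silver-key, and red-token grants red-pass (Rule 2).
teal-code would need gold-token and T33 (Rule 6), but gold-token is never granted.
gold-code: reached.
L39: reached.
amber-clearance would need teal-code and silver-key (Rule 7), but teal-code is never granted.
C22 would need teal-code (Rule 4), but teal-code is never granted.
red-pass: reached.
Reached: gold-code, L39, and red-pass — 3 of the 6.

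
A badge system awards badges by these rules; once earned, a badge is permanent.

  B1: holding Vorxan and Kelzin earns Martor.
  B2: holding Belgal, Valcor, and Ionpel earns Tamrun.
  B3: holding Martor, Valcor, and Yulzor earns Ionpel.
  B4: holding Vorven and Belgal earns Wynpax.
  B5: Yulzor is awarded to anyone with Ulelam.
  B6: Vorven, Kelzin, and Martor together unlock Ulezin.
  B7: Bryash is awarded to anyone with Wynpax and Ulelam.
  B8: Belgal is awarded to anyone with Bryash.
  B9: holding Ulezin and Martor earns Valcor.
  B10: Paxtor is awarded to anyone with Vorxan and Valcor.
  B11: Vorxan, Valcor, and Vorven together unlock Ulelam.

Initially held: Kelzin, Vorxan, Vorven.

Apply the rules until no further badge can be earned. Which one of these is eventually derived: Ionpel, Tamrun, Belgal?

With Vorxan and Kelzin, Martor is earned (B1).
With Vorven, Kelzin, and Martor, Ulezin is earned (B6).
With Ulezin and Martor, Valcor is earned (B9).
With Vorxan, Valcor, and Vorven, Ulelam is earned (B11).
With Ulelam, Yulzor is earned (B5).
With Martor, Valcor, and Yulzor, Ionpel is earned (B3).
Belgal would need Bryash (B8), but Bryash is never earned. Tamrun would need Belgal, Valcor, and Ionpel (B2), but Belgal is never earned.

Ionpel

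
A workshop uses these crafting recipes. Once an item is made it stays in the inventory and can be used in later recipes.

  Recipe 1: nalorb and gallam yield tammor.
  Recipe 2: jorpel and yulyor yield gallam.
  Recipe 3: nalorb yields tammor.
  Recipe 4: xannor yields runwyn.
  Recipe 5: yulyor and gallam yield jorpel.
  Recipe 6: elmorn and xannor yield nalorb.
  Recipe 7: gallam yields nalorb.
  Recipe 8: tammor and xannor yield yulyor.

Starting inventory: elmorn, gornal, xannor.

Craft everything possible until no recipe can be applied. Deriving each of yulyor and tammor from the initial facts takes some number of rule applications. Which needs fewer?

tammor

tammor: elmorn and xannor → nalorb (Recipe 6). nalorb → tammor (Recipe 3). [2 rule applications]
yulyor: elmorn and xannor → nalorb (Recipe 6). Using Recipe 3, nalorb makes tammor. tammor and xannor → yulyor (Recipe 8). [3 rule applications]
tammor needs fewer.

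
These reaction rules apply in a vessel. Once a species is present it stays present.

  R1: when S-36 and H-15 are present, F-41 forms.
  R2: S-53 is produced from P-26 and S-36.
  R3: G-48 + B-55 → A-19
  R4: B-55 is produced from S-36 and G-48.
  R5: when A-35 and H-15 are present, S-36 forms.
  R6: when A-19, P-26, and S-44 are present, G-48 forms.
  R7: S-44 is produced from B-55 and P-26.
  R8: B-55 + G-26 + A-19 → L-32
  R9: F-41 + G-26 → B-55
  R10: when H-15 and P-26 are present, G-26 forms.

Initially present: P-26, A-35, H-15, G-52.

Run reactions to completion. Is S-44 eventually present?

Yes

A-35 and H-15 present → S-36 forms (R5).
H-15 and P-26 present → G-26 forms (R10).
S-36 and H-15 present → F-41 forms (R1).
F-41 and G-26 present → B-55 forms (R9).
B-55 and P-26 present → S-44 forms (R7).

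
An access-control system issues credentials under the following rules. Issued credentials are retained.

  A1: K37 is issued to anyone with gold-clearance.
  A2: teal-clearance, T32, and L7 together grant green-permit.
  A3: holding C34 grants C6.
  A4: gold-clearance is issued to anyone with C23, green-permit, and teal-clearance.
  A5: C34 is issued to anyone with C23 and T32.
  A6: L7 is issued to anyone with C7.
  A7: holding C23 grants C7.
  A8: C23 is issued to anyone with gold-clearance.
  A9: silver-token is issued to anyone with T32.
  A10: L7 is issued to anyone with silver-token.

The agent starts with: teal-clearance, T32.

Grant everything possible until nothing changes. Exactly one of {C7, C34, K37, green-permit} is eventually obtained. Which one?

Holding T32 grants silver-token (A9).
Holding silver-token grants L7 (A10).
Holding teal-clearance, T32, and L7 grants green-permit (A2).
C7 would need C23 (A7), but C23 is never granted. K37 would need gold-clearance (A1), but gold-clearance is never granted. C34 would need C23 and T32 (A5), but C23 is never granted.

green-permit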